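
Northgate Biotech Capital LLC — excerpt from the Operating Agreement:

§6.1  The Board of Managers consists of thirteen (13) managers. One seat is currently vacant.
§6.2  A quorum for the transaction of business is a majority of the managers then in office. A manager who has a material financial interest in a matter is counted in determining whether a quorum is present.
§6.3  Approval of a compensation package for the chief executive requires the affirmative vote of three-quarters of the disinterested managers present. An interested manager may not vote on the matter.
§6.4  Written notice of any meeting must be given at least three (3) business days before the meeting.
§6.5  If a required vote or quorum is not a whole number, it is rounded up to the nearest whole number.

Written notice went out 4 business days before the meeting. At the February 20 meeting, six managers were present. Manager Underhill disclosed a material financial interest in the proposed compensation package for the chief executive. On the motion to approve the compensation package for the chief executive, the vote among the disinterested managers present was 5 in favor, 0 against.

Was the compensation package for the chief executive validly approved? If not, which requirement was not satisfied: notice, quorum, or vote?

Notice: 4 business days given; 3 required (4 ≥ 3). Satisfied.
Quorum: 6 present (interested managers count toward quorum); quorum is 7. Not satisfied.
Vote: the compensation package for the chief executive requires three-fourths of the disinterested managers present (6 − 1 = 5). 3/4 of 5 = 3.75, rounded up to 4, so 4 affirmative votes are needed; 5 voted in favor. Satisfied. (Moot — without a quorum no business can be validly transacted.)

Invalid — quorum requirement not satisfied.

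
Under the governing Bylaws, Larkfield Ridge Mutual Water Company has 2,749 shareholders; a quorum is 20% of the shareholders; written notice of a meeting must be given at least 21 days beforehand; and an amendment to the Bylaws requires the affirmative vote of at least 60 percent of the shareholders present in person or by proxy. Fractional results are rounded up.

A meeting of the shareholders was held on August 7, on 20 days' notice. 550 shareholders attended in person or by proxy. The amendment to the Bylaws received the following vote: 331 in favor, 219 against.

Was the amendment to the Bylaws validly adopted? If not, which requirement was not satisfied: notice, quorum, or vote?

Notice: 20 days given; 21 required. Not satisfied.
Quorum: 20% of 2,749 = 549.80, rounded up to 550; 550 present. Satisfied.
Vote: requires three-fifths of those present (550); 3/5 of 550 = 330, so 330 needed; 331 in favor. Satisfied.

Invalid — notice requirement not satisfied.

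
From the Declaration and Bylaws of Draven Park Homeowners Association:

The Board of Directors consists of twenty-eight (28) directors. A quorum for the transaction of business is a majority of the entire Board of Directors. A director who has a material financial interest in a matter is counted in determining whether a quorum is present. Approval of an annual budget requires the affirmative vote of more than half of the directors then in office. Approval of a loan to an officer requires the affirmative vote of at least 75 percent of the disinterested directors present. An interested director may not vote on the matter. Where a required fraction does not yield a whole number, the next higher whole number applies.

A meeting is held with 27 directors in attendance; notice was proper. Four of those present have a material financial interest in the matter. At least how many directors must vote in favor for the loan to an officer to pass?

The loan to an officer requires three-fourths of the disinterested directors present (27 − 4 = 23).
3/4 of 23 = 17.25, rounded up to 18.

18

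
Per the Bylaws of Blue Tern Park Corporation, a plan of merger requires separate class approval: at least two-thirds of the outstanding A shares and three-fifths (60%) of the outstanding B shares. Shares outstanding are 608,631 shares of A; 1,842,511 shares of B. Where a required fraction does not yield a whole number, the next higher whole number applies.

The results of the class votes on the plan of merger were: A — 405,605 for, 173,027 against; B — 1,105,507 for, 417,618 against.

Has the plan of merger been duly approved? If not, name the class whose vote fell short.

Not approved — the A shares did not give the required vote.

A: 2/3 of 608631 = 405754; 405,754 required, 405,605 in favor — not approved.
B: 3/5 of 1842511 = 1105506.60, rounded up to 1105507; 1,105,507 required, 1,105,507 in favor — approved.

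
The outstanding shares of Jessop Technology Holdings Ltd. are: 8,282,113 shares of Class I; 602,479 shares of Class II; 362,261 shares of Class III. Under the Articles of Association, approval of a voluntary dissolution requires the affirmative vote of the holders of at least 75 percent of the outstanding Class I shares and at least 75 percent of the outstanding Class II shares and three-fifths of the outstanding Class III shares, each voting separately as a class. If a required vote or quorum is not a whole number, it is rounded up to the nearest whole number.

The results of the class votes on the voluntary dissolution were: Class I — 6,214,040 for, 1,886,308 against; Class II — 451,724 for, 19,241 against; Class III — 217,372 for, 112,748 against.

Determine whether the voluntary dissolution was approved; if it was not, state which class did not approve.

Not approved — the Class II shares did not give the required vote.

Class I: 3/4 of 8282113 = 6211584.75, rounded up to 6211585; 6,211,585 required, 6,214,040 in favor — approved.
Class II: 3/4 of 602479 = 451859.25, rounded up to 451860; 451,860 required, 451,724 in favor — not approved.
Class III: 3/5 of 362261 = 217356.60, rounded up to 217357; 217,357 required, 217,372 in favor — approved.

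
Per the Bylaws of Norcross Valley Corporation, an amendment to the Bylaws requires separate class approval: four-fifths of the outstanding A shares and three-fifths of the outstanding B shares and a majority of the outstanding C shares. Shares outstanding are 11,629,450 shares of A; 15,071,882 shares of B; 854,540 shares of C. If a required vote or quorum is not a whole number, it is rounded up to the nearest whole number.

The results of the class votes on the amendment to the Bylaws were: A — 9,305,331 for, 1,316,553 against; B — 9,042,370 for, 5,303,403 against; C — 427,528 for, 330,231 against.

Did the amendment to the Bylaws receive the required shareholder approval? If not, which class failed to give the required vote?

Not approved — the B shares did not give the required vote.

A: 4/5 of 11629450 = 9303560; 9,303,560 required, 9,305,331 in favor — approved.
B: 3/5 of 15071882 = 9043129.20, rounded up to 9043130; 9,043,130 required, 9,042,370 in favor — not approved.
C: a majority of 854540 is 427271; 427,271 required, 427,528 in favor — approved.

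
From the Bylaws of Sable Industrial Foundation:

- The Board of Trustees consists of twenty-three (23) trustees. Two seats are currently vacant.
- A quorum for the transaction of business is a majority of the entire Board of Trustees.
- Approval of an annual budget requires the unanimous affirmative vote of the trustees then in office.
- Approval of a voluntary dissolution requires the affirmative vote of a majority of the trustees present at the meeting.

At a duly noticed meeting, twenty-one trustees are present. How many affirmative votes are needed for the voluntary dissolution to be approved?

11

The voluntary dissolution requires a majority of the trustees present (21).
A majority of 21 is 11.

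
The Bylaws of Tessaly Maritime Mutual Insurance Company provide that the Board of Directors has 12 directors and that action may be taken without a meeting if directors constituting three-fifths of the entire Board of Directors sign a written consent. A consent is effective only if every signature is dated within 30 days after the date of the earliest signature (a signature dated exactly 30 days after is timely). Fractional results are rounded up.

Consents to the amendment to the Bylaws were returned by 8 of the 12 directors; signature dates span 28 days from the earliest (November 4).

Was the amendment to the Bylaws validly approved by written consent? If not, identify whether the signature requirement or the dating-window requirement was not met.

Effective — both the signature and dating-window requirements are satisfied.

Signatures required: three-fifths of 12 — 3/5 of 12 = 7.20, rounded up to 8, so 8 needed; 8 signed. Sufficient.
Dating window: the latest signature is 28 days after the earliest; the limit is 30 days. Within the window.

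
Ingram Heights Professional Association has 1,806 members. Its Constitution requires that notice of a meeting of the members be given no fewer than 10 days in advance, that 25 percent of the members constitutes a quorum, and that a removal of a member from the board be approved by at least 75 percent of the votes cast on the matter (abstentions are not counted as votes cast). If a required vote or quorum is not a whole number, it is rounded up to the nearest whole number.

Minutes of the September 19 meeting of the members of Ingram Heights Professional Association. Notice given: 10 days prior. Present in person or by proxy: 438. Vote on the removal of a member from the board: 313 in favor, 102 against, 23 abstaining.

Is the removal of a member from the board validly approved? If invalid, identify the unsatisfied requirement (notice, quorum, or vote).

Notice: 10 days given; 10 required. Satisfied.
Quorum: 25% of 1,806 = 451.50, rounded up to 452; 438 present. Not satisfied.
Vote: requires three-fourths of the votes cast (438 − 23 abstaining = 415); 3/4 of 415 = 311.25, rounded up to 312, so 312 needed; 313 in favor. Satisfied.

Invalid — quorum requirement not satisfied.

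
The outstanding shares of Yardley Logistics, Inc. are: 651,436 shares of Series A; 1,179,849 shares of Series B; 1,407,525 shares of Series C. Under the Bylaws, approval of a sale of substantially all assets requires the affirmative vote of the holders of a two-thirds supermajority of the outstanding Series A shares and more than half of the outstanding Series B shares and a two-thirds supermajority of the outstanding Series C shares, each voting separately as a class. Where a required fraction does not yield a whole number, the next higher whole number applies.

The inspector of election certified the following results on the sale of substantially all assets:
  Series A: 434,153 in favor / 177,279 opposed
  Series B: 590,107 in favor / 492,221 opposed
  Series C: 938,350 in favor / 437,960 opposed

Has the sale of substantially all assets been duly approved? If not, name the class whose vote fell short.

Not approved — the Series A shares did not give the required vote.

Series A: 2/3 of 651436 = 434290.67, rounded up to 434291; 434,291 required, 434,153 in favor — not approved.
Series B: a majority of 1179849 is 589925; 589,925 required, 590,107 in favor — approved.
Series C: 2/3 of 1407525 = 938350; 938,350 required, 938,350 in favor — approved.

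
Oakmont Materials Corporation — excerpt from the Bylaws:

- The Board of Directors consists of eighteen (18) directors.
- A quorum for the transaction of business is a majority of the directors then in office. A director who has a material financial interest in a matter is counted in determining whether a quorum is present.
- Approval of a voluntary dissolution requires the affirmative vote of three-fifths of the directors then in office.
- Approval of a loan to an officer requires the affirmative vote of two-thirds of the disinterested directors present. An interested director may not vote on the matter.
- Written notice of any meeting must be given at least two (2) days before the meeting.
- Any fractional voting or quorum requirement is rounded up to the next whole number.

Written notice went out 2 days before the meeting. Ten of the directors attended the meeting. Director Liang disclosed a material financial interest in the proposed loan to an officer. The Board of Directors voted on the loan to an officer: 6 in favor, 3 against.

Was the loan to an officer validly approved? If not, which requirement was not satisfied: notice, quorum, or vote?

Valid — all requirements satisfied.

Notice: 2 days given; 2 required (2 ≥ 2). Satisfied.
Quorum: 10 present (interested directors count toward quorum); quorum is 10. Satisfied.
Vote: the loan to an officer requires two-thirds of the disinterested directors present (10 − 1 = 9). 2/3 of 9 = 6, so 6 affirmative votes are needed; 6 voted in favor. Satisfied.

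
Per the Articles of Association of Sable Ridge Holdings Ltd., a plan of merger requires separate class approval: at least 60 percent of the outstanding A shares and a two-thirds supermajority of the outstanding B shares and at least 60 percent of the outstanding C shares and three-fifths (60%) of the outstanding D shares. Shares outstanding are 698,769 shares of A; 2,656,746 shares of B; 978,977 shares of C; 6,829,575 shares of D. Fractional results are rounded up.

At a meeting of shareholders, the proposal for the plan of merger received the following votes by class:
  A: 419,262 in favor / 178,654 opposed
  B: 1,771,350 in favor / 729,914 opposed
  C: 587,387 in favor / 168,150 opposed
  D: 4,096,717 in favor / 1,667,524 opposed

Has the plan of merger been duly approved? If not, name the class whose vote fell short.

A: 3/5 of 698769 = 419261.40, rounded up to 419262; 419,262 required, 419,262 in favor — approved.
B: 2/3 of 2656746 = 1771164; 1,771,164 required, 1,771,350 in favor — approved.
C: 3/5 of 978977 = 587386.20, rounded up to 587387; 587,387 required, 587,387 in favor — approved.
D: 3/5 of 6829575 = 4097745; 4,097,745 required, 4,096,717 in favor — not approved.

Not approved — the D shares did not give the required vote.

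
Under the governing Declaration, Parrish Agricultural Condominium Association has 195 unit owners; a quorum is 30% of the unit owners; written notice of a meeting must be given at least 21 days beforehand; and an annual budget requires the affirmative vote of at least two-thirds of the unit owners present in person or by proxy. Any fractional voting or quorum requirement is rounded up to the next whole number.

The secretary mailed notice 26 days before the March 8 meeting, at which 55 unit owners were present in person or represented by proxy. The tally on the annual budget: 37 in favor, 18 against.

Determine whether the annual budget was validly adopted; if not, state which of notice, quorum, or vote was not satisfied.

Notice: 26 days given; 21 required. Satisfied.
Quorum: 30% of 195 = 58.50, rounded up to 59; 55 present. Not satisfied.
Vote: requires two-thirds of those present (55); 2/3 of 55 = 36.67, rounded up to 37, so 37 needed; 37 in favor. Satisfied.

Invalid — quorum requirement not satisfied.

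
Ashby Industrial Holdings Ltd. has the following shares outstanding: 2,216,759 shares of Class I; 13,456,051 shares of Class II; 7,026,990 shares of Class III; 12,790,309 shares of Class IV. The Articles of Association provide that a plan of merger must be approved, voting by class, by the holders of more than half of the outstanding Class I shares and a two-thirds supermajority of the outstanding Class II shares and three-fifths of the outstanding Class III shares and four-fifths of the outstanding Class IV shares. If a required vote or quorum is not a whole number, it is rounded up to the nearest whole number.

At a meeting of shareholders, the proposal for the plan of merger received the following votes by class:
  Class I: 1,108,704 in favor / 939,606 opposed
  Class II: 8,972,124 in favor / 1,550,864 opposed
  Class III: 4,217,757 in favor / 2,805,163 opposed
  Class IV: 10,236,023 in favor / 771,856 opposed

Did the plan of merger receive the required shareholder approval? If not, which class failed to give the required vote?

Approved — every class gave the required vote.

Class I: a majority of 2216759 is 1108380; 1,108,380 required, 1,108,704 in favor — approved.
Class II: 2/3 of 13456051 = 8970700.67, rounded up to 8970701; 8,970,701 required, 8,972,124 in favor — approved.
Class III: 3/5 of 7026990 = 4216194; 4,216,194 required, 4,217,757 in favor — approved.
Class IV: 4/5 of 12790309 = 10232247.20, rounded up to 10232248; 10,232,248 required, 10,236,023 in favor — approved.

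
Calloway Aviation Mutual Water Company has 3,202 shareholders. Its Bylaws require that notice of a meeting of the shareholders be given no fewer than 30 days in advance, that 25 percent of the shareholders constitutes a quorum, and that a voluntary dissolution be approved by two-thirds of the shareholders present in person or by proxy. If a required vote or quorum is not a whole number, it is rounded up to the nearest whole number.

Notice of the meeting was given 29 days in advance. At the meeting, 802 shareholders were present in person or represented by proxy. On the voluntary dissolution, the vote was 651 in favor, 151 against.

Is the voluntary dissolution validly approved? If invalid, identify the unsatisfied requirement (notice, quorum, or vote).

Invalid — notice requirement not satisfied.

Notice: 29 days given; 30 required. Not satisfied.
Quorum: 25% of 3,202 = 800.50, rounded up to 801; 802 present. Satisfied.
Vote: requires two-thirds of those present (802); 2/3 of 802 = 534.67, rounded up to 535, so 535 needed; 651 in favor. Satisfied.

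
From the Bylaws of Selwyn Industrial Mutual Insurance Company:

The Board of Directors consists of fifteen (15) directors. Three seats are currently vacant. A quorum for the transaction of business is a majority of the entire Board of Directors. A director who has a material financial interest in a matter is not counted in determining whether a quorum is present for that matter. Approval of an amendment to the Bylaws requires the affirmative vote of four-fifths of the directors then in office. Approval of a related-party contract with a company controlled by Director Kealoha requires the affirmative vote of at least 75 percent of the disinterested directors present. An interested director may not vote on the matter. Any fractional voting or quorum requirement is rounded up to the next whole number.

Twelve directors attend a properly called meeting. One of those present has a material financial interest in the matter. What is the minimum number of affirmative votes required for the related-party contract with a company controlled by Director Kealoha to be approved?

9

The related-party contract with a company controlled by Director Kealoha requires three-fourths of the disinterested directors present (12 − 1 = 11).
3/4 of 11 = 8.25, rounded up to 9.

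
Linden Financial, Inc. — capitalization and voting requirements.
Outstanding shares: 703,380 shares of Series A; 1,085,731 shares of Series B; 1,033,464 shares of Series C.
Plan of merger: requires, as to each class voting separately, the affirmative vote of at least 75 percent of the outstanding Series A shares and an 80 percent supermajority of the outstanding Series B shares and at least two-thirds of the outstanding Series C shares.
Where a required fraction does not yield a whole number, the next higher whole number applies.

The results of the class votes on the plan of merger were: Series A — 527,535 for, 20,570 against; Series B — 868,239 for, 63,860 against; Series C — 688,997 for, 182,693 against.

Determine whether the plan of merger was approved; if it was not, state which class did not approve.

Series A: 3/4 of 703380 = 527535; 527,535 required, 527,535 in favor — approved.
Series B: 4/5 of 1085731 = 868584.80, rounded up to 868585; 868,585 required, 868,239 in favor — not approved.
Series C: 2/3 of 1033464 = 688976; 688,976 required, 688,997 in favor — approved.

Not approved — the Series B shares did not give the required vote.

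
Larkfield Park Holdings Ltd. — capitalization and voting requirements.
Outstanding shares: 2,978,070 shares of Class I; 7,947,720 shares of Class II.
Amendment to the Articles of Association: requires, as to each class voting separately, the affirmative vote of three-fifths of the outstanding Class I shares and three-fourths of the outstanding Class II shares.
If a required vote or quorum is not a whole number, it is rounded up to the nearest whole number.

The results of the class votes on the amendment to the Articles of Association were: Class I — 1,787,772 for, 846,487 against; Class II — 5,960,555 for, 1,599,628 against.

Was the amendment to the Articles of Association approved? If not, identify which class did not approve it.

Not approved — the Class II shares did not give the required vote.

Class I: 3/5 of 2978070 = 1786842; 1,786,842 required, 1,787,772 in favor — approved.
Class II: 3/4 of 7947720 = 5960790; 5,960,790 required, 5,960,555 in favor — not approved.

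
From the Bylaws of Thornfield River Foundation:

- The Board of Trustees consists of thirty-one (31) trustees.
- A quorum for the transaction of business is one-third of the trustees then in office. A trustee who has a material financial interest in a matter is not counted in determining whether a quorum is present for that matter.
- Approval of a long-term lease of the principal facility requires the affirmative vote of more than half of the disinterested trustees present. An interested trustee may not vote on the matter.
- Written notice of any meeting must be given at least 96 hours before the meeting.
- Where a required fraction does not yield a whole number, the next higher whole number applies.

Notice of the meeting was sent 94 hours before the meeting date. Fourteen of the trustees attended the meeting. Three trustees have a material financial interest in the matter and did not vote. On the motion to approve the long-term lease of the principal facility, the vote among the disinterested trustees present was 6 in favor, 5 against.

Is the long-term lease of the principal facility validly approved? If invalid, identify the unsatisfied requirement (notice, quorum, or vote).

Invalid — notice requirement not satisfied.

Notice: 94 hours given; 96 required (94 < 96). Not satisfied.
Quorum: 14 present, but the 3 interested trustees do not count, leaving 11. Quorum is 11. Satisfied.
Vote: the long-term lease of the principal facility requires a majority of the disinterested trustees present (14 − 3 = 11). A majority of 11 is 6, so 6 affirmative votes are needed; 6 voted in favor. Satisfied.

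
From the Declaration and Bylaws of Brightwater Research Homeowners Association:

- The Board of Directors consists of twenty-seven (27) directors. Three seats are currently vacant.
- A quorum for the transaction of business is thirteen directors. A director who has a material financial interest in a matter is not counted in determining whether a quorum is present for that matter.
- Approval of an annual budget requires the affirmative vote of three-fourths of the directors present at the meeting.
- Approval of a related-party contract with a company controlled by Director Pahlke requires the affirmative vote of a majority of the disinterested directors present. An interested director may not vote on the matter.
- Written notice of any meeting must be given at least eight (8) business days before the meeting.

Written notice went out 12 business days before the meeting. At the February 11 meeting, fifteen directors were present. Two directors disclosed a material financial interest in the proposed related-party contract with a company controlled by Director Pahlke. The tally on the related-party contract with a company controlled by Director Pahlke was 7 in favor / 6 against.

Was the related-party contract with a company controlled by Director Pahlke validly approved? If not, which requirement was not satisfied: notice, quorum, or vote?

Valid — all requirements satisfied.

Notice: 12 business days given; 8 required (12 ≥ 8). Satisfied.
Quorum: 15 present, but the 2 interested directors do not count, leaving 13. Quorum is 13. Satisfied.
Vote: the related-party contract with a company controlled by Director Pahlke requires a majority of the disinterested directors present (15 − 2 = 13). A majority of 13 is 7, so 7 affirmative votes are needed; 7 voted in favor. Satisfied.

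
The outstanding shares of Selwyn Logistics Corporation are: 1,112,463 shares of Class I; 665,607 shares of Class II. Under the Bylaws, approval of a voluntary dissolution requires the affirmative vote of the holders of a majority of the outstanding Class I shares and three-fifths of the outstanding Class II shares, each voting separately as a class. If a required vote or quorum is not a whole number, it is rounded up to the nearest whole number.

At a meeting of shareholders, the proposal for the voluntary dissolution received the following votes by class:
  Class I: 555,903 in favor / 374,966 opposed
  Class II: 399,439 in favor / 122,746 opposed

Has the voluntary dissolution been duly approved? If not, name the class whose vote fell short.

Not approved — the Class I shares did not give the required vote.

Class I: a majority of 1112463 is 556232; 556,232 required, 555,903 in favor — not approved.
Class II: 3/5 of 665607 = 399364.20, rounded up to 399365; 399,365 required, 399,439 in favor — approved.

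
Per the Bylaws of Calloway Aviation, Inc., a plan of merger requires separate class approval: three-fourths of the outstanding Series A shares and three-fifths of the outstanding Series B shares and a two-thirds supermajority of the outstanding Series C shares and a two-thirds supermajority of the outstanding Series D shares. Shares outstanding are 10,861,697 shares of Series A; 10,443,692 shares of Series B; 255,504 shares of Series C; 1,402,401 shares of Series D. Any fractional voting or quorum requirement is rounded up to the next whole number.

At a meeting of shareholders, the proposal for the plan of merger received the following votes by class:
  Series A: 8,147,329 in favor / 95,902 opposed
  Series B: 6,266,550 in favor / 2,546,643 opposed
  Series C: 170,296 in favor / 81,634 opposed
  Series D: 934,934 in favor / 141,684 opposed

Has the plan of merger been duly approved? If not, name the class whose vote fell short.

Series A: 3/4 of 10861697 = 8146272.75, rounded up to 8146273; 8,146,273 required, 8,147,329 in favor — approved.
Series B: 3/5 of 10443692 = 6266215.20, rounded up to 6266216; 6,266,216 required, 6,266,550 in favor — approved.
Series C: 2/3 of 255504 = 170336; 170,336 required, 170,296 in favor — not approved.
Series D: 2/3 of 1402401 = 934934; 934,934 required, 934,934 in favor — approved.

Not approved — the Series C shares did not give the required vote.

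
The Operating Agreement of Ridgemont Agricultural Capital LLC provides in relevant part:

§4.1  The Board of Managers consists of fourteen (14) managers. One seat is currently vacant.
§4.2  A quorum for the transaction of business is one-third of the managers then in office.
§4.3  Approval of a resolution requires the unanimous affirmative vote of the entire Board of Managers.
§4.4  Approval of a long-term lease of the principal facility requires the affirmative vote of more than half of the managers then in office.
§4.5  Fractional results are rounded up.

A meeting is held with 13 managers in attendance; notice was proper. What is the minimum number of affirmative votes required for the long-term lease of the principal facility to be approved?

The long-term lease of the principal facility requires a majority of the managers then in office (13).
A majority of 13 is 7.

7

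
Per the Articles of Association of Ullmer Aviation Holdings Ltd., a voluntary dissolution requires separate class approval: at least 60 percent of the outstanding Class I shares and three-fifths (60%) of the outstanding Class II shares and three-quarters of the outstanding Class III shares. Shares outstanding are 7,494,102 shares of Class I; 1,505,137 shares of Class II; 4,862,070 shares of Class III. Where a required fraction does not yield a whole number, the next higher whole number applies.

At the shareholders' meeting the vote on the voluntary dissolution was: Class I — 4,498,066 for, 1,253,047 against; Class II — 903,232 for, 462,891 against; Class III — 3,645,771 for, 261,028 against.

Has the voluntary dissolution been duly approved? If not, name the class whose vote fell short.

Class I: 3/5 of 7494102 = 4496461.20, rounded up to 4496462; 4,496,462 required, 4,498,066 in favor — approved.
Class II: 3/5 of 1505137 = 903082.20, rounded up to 903083; 903,083 required, 903,232 in favor — approved.
Class III: 3/4 of 4862070 = 3646552.50, rounded up to 3646553; 3,646,553 required, 3,645,771 in favor — not approved.

Not approved — the Class III shares did not give the required vote.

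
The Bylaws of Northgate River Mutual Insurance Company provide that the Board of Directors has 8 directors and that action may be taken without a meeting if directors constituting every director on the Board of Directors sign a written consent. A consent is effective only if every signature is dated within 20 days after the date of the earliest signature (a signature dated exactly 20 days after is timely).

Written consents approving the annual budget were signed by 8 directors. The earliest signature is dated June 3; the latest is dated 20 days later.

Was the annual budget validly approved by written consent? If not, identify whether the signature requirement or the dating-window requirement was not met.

Signatures required: all of 8 — unanimous means all 8, so 8 needed; 8 signed. Sufficient.
Dating window: the latest signature is 20 days after the earliest; the limit is 20 days. Within the window.

Effective — both the signature and dating-window requirements are satisfied.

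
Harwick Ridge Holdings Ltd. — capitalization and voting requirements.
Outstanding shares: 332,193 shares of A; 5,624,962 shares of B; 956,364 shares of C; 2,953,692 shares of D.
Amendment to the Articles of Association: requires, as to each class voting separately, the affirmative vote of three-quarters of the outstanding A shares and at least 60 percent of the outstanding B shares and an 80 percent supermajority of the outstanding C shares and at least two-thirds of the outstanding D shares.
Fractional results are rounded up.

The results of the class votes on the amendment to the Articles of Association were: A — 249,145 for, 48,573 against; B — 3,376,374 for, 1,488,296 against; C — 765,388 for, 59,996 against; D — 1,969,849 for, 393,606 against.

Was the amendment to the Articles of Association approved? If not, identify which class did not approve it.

Approved — every class gave the required vote.

A: 3/4 of 332193 = 249144.75, rounded up to 249145; 249,145 required, 249,145 in favor — approved.
B: 3/5 of 5624962 = 3374977.20, rounded up to 3374978; 3,374,978 required, 3,376,374 in favor — approved.
C: 4/5 of 956364 = 765091.20, rounded up to 765092; 765,092 required, 765,388 in favor — approved.
D: 2/3 of 2953692 = 1969128; 1,969,128 required, 1,969,849 in favor — approved.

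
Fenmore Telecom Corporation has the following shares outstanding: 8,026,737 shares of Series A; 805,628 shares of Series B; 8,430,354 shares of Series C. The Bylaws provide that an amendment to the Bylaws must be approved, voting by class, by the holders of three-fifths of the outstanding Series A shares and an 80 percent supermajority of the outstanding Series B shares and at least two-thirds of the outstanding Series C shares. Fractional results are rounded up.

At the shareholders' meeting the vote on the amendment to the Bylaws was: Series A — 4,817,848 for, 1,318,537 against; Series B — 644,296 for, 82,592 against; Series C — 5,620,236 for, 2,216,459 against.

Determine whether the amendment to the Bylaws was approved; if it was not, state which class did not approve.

Series A: 3/5 of 8026737 = 4816042.20, rounded up to 4816043; 4,816,043 required, 4,817,848 in favor — approved.
Series B: 4/5 of 805628 = 644502.40, rounded up to 644503; 644,503 required, 644,296 in favor — not approved.
Series C: 2/3 of 8430354 = 5620236; 5,620,236 required, 5,620,236 in favor — approved.

Not approved — the Series B shares did not give the required vote.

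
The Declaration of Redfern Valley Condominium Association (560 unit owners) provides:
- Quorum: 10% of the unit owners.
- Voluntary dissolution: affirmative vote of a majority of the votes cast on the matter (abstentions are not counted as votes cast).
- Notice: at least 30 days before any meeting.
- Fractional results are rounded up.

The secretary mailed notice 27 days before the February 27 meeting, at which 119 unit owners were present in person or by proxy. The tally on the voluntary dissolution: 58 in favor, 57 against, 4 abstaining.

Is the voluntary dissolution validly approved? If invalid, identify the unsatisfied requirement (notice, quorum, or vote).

Notice: 27 days given; 30 required. Not satisfied.
Quorum: 10% of 560 = 56; 119 present. Satisfied.
Vote: requires a majority of the votes cast (119 − 4 abstaining = 115); a majority of 115 is 58, so 58 needed; 58 in favor. Satisfied.

Invalid — notice requirement not satisfied.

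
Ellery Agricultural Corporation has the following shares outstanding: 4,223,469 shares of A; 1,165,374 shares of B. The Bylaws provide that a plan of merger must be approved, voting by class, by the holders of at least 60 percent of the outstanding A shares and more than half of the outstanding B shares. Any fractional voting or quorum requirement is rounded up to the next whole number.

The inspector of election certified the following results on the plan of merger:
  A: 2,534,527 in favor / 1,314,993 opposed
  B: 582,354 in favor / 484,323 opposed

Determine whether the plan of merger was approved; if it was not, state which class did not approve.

Not approved — the B shares did not give the required vote.

A: 3/5 of 4223469 = 2534081.40, rounded up to 2534082; 2,534,082 required, 2,534,527 in favor — approved.
B: a majority of 1165374 is 582688; 582,688 required, 582,354 in favor — not approved.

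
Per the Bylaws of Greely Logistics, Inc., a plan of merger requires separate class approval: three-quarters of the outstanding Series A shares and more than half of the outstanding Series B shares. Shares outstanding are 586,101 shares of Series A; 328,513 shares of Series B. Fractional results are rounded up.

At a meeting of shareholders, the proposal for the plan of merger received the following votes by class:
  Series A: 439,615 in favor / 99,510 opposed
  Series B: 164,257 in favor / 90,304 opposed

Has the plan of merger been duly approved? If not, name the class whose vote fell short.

Approved — every class gave the required vote.

Series A: 3/4 of 586101 = 439575.75, rounded up to 439576; 439,576 required, 439,615 in favor — approved.
Series B: a majority of 328513 is 164257; 164,257 required, 164,257 in favor — approved.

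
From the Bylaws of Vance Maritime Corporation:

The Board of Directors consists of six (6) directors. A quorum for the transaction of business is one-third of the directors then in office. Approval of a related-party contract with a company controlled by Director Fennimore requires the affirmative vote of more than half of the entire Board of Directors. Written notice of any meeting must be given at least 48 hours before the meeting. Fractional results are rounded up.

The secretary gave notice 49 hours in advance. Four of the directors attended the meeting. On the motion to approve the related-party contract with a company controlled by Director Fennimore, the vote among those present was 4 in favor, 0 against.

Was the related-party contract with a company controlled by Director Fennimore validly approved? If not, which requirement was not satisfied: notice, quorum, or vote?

Valid — all requirements satisfied.

Notice: 49 hours given; 48 required (49 ≥ 48). Satisfied.
Quorum: 4 present; quorum is 2. Satisfied.
Vote: the related-party contract with a company controlled by Director Fennimore requires a majority of the entire Board of Directors (6). A majority of 6 is 4, so 4 affirmative votes are needed; 4 voted in favor. Satisfied.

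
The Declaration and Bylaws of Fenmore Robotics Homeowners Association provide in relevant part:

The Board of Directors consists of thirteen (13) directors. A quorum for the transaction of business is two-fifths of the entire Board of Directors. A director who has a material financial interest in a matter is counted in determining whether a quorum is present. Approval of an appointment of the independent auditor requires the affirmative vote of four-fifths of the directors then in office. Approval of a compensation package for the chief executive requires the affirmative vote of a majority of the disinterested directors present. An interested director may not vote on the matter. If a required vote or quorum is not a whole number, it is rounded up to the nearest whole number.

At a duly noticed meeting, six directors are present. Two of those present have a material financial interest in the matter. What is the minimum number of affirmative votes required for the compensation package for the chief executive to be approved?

3

The compensation package for the chief executive requires a majority of the disinterested directors present (6 − 2 = 4).
A majority of 4 is 3.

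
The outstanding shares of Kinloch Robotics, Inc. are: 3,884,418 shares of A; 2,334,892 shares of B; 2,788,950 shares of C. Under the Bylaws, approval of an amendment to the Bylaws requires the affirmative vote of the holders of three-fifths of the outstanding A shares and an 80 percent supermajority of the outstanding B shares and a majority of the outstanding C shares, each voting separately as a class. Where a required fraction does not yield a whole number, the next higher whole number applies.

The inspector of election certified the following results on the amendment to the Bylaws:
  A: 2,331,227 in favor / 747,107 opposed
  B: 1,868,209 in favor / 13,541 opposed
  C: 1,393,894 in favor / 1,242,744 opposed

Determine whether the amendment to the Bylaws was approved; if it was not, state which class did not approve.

A: 3/5 of 3884418 = 2330650.80, rounded up to 2330651; 2,330,651 required, 2,331,227 in favor — approved.
B: 4/5 of 2334892 = 1867913.60, rounded up to 1867914; 1,867,914 required, 1,868,209 in favor — approved.
C: a majority of 2788950 is 1394476; 1,394,476 required, 1,393,894 in favor — not approved.

Not approved — the C shares did not give the required vote.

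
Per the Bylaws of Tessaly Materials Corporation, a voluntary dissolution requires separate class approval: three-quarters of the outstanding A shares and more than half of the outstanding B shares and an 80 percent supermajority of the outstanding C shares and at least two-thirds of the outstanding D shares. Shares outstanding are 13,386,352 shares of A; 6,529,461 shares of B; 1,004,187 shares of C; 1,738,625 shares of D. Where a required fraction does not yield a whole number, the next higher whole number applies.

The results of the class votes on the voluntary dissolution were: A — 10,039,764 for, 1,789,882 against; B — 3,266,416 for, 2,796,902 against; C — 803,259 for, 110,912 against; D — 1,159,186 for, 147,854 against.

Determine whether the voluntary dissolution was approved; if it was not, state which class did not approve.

Not approved — the C shares did not give the required vote.

A: 3/4 of 13386352 = 10039764; 10,039,764 required, 10,039,764 in favor — approved.
B: a majority of 6529461 is 3264731; 3,264,731 required, 3,266,416 in favor — approved.
C: 4/5 of 1004187 = 803349.60, rounded up to 803350; 803,350 required, 803,259 in favor — not approved.
D: 2/3 of 1738625 = 1159083.33, rounded up to 1159084; 1,159,084 required, 1,159,186 in favor — approved.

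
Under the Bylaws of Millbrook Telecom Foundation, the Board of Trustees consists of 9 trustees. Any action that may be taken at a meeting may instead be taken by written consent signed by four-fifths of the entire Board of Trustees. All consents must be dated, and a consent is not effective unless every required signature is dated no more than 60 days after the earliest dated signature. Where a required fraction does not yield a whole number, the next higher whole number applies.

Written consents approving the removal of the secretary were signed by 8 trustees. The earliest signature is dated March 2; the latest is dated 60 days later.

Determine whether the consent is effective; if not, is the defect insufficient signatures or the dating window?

Signatures required: four-fifths of 9 — 4/5 of 9 = 7.20, rounded up to 8, so 8 needed; 8 signed. Sufficient.
Dating window: the latest signature is 60 days after the earliest; the limit is 60 days. Within the window.

Effective — both the signature and dating-window requirements are satisfied.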